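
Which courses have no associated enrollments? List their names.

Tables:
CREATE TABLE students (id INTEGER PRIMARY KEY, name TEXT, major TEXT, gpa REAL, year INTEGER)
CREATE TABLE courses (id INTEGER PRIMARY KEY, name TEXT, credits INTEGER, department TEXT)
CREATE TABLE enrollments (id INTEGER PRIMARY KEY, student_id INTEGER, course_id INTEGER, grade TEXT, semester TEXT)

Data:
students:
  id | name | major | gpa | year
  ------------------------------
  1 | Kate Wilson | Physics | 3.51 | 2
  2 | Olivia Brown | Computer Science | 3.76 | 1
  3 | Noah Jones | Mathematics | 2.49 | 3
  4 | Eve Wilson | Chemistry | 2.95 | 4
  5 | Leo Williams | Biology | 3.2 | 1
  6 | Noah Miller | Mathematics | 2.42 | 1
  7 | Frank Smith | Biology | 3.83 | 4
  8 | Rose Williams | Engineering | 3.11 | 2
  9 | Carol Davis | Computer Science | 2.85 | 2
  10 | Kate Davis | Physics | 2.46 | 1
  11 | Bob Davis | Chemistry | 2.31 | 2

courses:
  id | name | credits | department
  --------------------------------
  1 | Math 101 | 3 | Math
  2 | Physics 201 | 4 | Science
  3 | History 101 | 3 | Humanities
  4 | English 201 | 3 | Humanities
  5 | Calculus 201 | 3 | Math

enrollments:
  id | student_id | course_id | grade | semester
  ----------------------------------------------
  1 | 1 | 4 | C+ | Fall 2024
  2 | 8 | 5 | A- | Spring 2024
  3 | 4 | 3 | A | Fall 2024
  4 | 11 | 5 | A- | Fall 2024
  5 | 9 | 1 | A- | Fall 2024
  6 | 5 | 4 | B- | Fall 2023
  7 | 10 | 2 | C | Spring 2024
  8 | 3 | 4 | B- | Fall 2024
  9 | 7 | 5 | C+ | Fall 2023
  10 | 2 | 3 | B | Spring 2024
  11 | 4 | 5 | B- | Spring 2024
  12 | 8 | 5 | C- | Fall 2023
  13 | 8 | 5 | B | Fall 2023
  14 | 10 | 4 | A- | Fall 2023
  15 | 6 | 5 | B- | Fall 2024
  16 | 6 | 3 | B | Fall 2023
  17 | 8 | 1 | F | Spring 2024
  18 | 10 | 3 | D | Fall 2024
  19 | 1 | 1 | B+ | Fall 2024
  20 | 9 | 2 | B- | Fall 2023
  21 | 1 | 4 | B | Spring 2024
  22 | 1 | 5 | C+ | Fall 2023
SELECT p.name FROM courses p LEFT JOIN enrollments c ON c.course_id = p.id WHERE c.id IS NULL

Execution result:
(no rows)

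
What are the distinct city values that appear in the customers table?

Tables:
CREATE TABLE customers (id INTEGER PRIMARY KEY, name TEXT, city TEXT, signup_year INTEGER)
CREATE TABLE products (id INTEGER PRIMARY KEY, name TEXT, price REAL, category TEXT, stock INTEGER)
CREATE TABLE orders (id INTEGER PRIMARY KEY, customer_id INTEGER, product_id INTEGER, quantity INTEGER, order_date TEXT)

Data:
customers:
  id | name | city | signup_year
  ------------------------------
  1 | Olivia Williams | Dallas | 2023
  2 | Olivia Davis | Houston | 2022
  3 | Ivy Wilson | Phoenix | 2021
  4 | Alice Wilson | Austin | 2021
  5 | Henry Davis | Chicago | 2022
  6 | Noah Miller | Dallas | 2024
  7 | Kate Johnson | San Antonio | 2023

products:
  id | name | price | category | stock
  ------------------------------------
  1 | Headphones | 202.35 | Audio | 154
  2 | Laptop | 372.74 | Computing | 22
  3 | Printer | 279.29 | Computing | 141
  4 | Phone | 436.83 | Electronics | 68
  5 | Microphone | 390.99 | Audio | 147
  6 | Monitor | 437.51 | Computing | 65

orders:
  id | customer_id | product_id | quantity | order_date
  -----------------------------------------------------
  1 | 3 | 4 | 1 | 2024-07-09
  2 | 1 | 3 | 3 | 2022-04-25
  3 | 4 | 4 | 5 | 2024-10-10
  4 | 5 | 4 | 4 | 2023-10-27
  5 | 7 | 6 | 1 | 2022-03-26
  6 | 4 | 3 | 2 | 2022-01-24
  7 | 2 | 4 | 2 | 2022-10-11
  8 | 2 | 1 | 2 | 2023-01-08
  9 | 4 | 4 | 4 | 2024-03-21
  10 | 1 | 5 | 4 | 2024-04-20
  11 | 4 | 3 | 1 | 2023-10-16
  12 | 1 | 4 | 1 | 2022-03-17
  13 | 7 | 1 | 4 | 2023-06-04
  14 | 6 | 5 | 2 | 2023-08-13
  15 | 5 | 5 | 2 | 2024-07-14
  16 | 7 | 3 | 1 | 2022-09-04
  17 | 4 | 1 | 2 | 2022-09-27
SELECT DISTINCT city FROM customers

Execution result:
city
Dallas
Houston
Phoenix
Austin
Chicago
San Antonio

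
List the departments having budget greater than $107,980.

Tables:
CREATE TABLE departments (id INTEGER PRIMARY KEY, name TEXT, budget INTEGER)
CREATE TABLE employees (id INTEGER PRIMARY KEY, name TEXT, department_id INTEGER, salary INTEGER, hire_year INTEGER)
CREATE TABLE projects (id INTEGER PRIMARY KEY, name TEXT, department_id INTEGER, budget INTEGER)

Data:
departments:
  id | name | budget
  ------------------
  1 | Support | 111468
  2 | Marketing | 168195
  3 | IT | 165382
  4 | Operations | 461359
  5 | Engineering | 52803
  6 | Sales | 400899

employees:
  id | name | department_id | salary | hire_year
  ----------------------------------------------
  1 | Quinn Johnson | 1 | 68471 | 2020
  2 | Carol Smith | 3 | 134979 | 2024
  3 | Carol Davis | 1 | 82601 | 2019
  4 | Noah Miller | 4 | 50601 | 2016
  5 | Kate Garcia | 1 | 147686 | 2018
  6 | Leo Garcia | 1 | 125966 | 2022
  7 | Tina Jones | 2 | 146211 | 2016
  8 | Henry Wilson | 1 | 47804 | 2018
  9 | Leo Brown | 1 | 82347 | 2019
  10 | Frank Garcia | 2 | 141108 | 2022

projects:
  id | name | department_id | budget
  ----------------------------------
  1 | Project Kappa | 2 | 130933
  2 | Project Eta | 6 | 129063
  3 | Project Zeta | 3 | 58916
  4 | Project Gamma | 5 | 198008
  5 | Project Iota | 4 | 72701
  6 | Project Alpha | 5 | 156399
SELECT name, budget FROM departments WHERE budget > 107980

Execution result:
name | budget
Support | 111468
Marketing | 168195
IT | 165382
Operations | 461359
Sales | 400899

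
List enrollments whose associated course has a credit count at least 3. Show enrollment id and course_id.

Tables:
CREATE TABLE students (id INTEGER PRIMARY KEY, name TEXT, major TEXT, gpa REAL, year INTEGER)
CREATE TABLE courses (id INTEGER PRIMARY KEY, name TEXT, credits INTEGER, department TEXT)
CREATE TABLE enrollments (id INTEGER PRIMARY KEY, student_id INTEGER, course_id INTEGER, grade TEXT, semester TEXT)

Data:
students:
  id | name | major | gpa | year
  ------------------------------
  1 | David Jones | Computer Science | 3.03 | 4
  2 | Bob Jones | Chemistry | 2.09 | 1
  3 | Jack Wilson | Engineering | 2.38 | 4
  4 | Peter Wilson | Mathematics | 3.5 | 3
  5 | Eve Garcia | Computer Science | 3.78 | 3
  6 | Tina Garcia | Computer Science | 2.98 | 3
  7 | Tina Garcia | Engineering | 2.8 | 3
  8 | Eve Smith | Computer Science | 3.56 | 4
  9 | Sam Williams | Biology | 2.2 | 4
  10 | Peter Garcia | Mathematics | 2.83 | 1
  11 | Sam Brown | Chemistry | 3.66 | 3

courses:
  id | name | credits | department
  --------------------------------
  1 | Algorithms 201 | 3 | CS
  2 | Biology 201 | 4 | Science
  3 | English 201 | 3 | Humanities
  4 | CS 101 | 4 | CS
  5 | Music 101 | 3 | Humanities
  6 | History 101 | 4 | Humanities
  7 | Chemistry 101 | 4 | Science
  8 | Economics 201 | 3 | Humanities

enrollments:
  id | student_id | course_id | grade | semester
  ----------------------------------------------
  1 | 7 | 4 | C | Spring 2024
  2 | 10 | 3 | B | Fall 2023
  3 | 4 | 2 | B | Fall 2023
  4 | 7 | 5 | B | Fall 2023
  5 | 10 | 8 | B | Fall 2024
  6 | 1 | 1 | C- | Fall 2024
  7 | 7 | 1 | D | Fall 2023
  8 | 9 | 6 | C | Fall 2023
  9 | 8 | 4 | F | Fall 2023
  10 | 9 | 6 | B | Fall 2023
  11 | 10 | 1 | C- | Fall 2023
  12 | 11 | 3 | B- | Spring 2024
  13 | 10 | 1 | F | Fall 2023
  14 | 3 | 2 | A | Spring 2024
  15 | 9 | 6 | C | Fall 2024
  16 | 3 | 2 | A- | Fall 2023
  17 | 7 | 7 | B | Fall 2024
SELECT id, course_id FROM enrollments WHERE course_id IN (SELECT id FROM courses WHERE credits >= 3)

Execution result:
id | course_id
1 | 4
2 | 3
3 | 2
4 | 5
5 | 8
6 | 1
7 | 1
8 | 6
9 | 4
10 | 6
11 | 1
12 | 3
13 | 1
14 | 2
15 | 6
16 | 2
17 | 7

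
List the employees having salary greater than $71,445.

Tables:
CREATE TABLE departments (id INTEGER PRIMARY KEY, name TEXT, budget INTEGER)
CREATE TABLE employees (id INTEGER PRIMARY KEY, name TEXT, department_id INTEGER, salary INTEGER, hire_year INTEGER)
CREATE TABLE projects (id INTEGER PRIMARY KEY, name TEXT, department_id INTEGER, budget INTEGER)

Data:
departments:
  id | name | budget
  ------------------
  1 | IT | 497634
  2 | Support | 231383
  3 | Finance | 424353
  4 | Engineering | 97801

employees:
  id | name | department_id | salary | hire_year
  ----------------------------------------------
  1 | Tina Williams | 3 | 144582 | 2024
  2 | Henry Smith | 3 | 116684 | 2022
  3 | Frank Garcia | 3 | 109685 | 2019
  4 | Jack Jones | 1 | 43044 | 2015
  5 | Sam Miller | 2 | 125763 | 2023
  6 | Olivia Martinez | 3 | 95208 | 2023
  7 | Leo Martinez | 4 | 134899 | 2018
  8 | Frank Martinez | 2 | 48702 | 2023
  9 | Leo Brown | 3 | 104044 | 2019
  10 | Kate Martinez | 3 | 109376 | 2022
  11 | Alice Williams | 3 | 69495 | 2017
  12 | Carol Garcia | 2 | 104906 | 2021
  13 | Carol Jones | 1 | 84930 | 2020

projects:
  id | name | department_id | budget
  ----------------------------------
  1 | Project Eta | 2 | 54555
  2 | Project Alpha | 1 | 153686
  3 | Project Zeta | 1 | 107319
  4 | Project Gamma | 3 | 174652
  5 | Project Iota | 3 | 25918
SELECT name, salary FROM employees WHERE salary > 71445

Execution result:
name | salary
Tina Williams | 144582
Henry Smith | 116684
Frank Garcia | 109685
Sam Miller | 125763
Olivia Martinez | 95208
Leo Martinez | 134899
Leo Brown | 104044
Kate Martinez | 109376
Carol Garcia | 104906
Carol Jones | 84930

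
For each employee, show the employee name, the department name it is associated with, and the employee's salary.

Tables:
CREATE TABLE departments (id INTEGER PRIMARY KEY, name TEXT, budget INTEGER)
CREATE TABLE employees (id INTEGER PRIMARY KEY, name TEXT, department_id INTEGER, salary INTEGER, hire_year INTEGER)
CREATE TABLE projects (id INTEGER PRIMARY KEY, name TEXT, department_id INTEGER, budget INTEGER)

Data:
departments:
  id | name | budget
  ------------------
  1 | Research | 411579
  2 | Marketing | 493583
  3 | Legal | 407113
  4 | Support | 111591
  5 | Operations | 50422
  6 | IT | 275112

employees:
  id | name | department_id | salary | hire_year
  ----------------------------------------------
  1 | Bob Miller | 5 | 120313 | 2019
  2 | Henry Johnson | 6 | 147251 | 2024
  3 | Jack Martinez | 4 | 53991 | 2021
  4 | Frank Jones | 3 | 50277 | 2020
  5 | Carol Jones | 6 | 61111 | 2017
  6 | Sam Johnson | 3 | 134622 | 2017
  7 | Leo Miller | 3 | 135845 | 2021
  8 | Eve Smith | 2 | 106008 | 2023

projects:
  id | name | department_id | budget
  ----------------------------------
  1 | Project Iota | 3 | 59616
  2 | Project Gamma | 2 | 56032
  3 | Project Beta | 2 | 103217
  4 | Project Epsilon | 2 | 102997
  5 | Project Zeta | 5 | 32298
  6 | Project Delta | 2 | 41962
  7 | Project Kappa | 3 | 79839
SELECT c.name, p.name AS department, c.salary FROM employees c JOIN departments p ON c.department_id = p.id

Execution result:
name | department | salary
Bob Miller | Operations | 120313
Henry Johnson | IT | 147251
Jack Martinez | Support | 53991
Frank Jones | Legal | 50277
Carol Jones | IT | 61111
Sam Johnson | Legal | 134622
Leo Miller | Legal | 135845
Eve Smith | Marketing | 106008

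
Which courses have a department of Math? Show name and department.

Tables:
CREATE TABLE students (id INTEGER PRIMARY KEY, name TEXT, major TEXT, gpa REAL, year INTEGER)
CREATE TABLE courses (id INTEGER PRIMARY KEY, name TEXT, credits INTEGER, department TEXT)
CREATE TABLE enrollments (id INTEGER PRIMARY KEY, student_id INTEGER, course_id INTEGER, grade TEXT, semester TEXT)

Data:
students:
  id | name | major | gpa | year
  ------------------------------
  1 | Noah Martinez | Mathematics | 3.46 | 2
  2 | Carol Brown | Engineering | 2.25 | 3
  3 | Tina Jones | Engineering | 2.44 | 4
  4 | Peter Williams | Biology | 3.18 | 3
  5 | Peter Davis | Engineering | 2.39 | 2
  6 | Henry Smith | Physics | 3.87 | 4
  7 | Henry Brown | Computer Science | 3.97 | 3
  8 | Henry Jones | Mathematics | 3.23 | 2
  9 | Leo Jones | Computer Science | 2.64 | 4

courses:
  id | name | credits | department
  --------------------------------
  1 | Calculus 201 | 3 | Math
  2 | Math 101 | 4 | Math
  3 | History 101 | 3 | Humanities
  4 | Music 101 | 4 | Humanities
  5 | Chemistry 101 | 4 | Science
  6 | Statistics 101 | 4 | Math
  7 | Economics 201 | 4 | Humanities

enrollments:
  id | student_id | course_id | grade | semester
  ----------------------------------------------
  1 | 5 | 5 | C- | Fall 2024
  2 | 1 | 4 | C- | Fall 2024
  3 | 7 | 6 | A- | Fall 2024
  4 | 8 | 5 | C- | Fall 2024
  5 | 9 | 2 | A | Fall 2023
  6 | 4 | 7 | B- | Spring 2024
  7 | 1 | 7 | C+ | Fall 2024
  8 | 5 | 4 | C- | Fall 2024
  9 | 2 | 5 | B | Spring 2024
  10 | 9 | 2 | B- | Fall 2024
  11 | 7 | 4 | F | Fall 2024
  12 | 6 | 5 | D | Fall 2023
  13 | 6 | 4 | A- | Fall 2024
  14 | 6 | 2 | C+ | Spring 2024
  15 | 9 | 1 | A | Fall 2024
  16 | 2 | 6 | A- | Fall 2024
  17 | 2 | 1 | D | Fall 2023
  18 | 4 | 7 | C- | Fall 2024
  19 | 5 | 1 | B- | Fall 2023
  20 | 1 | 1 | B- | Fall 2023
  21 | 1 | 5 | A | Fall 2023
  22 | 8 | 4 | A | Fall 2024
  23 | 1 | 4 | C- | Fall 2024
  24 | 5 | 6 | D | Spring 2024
SELECT name, department FROM courses WHERE department = 'Math'

Execution result:
name | department
Calculus 201 | Math
Math 101 | Math
Statistics 101 | Math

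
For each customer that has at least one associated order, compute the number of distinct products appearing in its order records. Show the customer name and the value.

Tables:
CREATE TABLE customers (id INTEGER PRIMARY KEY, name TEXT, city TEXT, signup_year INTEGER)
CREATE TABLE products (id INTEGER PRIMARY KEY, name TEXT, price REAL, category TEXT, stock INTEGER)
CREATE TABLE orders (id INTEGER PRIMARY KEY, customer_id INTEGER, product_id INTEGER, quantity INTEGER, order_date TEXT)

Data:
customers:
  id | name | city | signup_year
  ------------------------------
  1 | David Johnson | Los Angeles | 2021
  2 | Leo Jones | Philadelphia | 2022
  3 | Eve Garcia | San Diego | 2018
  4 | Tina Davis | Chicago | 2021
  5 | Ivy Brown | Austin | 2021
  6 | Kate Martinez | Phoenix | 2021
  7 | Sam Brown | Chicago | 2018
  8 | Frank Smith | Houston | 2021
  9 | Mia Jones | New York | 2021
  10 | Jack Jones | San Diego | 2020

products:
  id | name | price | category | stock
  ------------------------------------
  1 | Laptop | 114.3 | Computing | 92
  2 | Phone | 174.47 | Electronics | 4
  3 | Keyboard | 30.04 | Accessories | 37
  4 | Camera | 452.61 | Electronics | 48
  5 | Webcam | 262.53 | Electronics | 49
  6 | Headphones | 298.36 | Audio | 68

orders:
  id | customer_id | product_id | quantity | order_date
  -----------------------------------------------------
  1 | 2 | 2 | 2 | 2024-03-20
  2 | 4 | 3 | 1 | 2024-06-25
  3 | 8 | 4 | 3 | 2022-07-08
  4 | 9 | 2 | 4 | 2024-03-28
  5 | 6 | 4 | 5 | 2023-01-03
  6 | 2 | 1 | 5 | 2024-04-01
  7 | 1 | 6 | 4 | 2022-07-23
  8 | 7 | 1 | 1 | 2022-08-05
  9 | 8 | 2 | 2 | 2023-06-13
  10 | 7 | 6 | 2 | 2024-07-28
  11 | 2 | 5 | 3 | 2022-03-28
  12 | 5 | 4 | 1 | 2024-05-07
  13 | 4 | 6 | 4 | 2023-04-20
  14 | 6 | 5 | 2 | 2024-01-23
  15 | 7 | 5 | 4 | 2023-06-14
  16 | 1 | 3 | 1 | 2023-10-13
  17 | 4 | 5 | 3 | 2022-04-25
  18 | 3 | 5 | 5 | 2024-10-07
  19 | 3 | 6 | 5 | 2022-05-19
SELECT p.name, COUNT(DISTINCT c.product_id) AS distinct_product_count FROM orders c JOIN customers p ON c.customer_id = p.id GROUP BY p.id, p.name

Execution result:
name | distinct_product_count
David Johnson | 2
Leo Jones | 3
Eve Garcia | 2
Tina Davis | 3
Ivy Brown | 1
Kate Martinez | 2
Sam Brown | 3
Frank Smith | 2
Mia Jones | 1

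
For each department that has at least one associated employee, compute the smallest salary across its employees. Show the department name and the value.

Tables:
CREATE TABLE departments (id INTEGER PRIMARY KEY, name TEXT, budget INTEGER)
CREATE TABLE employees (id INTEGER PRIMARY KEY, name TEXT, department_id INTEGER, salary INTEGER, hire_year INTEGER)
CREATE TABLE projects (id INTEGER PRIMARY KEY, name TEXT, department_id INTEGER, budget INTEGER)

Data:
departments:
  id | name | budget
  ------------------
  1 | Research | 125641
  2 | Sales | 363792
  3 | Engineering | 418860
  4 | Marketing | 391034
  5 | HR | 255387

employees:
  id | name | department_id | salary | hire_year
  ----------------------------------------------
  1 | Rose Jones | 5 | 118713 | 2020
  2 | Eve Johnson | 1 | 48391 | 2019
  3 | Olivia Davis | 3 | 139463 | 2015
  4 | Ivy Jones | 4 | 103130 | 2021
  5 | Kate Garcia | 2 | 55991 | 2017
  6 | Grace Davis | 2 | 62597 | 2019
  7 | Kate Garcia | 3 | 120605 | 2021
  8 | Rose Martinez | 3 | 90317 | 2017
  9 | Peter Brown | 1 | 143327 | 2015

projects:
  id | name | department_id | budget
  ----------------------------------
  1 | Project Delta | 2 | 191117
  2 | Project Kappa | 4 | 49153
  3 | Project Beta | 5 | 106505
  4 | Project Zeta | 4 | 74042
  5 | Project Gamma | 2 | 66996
SELECT p.name, MIN(c.salary) AS min_salary FROM employees c JOIN departments p ON c.department_id = p.id GROUP BY p.id, p.name

Execution result:
name | min_salary
Research | 48391
Sales | 55991
Engineering | 90317
Marketing | 103130
HR | 118713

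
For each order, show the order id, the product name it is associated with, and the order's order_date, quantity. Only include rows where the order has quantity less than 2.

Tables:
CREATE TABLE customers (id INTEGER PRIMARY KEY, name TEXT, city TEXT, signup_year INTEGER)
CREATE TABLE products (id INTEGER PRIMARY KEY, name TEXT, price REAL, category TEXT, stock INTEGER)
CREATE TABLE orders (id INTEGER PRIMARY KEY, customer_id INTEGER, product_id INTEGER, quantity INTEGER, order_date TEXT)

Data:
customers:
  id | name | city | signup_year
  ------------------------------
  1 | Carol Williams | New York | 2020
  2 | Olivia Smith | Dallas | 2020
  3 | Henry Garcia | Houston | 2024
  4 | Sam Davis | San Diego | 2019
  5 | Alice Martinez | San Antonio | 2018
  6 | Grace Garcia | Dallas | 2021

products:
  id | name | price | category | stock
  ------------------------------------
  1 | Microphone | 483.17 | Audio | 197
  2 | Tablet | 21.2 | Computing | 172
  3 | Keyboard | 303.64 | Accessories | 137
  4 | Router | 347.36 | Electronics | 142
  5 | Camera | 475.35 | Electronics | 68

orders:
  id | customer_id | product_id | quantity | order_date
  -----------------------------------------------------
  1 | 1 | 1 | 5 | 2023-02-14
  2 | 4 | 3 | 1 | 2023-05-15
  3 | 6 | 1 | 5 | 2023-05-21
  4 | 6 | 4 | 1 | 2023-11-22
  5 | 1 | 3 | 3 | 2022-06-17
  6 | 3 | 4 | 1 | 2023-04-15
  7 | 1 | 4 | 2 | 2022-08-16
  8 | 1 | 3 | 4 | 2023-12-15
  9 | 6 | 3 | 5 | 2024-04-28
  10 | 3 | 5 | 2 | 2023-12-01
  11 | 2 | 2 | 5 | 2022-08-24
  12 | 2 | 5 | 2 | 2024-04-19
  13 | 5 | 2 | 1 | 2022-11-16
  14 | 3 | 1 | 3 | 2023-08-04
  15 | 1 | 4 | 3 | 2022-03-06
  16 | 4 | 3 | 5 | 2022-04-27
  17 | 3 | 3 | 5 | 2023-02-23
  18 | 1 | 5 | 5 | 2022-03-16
SELECT c.id, p.name AS product, c.order_date, c.quantity FROM orders c JOIN products p ON c.product_id = p.id WHERE c.quantity < 2

Execution result:
id | product | order_date | quantity
2 | Keyboard | 2023-05-15 | 1
4 | Router | 2023-11-22 | 1
6 | Router | 2023-04-15 | 1
13 | Tablet | 2022-11-16 | 1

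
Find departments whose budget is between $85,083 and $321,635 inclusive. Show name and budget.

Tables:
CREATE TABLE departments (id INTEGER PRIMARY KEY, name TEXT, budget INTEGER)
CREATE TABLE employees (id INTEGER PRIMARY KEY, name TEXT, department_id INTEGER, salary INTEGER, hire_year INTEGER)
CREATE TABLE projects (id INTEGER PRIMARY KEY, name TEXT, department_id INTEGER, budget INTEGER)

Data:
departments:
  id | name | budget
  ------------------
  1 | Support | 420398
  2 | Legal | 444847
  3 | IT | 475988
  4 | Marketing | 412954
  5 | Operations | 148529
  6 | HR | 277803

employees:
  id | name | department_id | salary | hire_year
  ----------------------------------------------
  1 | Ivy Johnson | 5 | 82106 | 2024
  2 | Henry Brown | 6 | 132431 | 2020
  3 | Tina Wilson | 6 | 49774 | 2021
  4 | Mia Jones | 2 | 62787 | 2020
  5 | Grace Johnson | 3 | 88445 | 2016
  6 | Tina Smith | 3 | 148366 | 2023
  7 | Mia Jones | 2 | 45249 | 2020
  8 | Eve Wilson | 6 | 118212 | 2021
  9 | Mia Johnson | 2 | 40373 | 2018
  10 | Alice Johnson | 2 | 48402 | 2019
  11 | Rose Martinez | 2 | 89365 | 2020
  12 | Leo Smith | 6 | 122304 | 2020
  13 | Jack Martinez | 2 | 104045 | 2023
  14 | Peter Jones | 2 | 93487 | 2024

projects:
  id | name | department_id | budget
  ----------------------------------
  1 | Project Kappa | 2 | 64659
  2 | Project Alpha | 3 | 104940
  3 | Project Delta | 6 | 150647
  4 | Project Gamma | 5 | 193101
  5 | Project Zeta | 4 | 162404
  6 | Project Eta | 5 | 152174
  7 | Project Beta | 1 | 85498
SELECT name, budget FROM departments WHERE budget BETWEEN 85083 AND 321635

Execution result:
name | budget
Operations | 148529
HR | 277803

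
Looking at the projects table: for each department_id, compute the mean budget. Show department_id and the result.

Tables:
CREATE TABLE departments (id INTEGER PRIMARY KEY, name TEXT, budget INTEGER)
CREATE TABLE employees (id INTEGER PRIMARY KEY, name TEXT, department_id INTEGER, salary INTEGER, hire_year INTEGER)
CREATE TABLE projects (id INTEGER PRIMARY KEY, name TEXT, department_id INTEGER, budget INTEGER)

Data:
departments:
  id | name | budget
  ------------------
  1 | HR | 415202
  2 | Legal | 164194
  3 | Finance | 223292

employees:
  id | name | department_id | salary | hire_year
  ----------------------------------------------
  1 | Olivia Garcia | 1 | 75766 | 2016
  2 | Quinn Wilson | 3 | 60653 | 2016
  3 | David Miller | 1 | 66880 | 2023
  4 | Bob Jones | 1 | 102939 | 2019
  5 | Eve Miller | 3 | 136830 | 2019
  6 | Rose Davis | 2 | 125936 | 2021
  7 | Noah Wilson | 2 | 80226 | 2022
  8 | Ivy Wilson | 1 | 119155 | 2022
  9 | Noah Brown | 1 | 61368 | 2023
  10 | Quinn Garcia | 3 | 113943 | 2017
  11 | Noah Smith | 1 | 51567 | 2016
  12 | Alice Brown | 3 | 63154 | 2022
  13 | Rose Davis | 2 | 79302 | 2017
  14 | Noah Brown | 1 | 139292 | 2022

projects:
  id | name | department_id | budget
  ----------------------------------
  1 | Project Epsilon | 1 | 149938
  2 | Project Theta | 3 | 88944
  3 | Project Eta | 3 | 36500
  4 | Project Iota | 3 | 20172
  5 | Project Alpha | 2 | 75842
SELECT department_id, AVG(budget) AS avg_budget FROM projects GROUP BY department_id

Execution result:
department_id | avg_budget
1 | 149938.00
2 | 75842.00
3 | 48538.67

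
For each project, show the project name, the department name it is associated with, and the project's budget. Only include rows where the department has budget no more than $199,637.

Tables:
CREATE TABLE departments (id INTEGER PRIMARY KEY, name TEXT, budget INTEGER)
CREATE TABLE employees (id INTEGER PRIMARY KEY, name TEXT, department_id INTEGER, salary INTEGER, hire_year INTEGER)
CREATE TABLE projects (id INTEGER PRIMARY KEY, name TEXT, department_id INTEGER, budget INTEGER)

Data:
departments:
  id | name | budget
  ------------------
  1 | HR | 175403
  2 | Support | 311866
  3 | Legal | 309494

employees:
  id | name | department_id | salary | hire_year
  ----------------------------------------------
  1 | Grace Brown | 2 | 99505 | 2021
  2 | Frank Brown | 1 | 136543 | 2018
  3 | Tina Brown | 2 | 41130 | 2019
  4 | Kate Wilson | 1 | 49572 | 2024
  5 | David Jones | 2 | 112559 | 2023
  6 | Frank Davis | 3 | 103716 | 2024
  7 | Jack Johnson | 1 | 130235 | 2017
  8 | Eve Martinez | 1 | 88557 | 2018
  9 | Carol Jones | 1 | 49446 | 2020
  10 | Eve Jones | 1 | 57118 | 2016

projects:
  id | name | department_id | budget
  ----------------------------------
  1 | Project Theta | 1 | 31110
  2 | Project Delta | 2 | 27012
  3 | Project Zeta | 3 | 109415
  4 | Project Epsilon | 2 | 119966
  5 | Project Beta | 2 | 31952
SELECT c.name, p.name AS department, c.budget FROM projects c JOIN departments p ON c.department_id = p.id WHERE p.budget <= 199637

Execution result:
name | department | budget
Project Theta | HR | 31110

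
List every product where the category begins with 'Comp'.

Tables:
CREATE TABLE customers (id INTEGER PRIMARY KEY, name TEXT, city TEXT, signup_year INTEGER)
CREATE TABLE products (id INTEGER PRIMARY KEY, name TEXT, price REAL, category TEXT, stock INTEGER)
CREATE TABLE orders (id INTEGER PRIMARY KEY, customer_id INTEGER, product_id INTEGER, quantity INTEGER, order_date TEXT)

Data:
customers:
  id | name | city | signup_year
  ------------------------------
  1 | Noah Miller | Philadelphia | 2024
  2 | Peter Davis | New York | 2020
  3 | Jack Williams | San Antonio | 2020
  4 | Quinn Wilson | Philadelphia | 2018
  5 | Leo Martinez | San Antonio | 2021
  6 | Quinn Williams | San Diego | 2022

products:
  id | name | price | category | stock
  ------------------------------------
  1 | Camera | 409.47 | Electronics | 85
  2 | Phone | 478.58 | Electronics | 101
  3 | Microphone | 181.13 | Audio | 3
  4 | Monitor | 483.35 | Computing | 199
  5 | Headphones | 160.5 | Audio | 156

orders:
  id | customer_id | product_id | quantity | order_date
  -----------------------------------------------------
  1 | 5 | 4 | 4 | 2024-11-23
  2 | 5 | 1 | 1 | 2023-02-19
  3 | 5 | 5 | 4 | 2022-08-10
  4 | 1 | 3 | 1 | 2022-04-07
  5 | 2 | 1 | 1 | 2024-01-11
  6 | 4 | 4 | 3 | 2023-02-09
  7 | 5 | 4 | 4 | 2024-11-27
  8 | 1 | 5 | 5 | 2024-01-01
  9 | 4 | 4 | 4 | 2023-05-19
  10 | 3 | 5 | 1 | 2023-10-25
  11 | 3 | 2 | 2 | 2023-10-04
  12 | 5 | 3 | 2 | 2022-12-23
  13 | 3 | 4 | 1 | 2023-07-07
SELECT name, category FROM products WHERE category LIKE 'Comp%'

Execution result:
name | category
Monitor | Computing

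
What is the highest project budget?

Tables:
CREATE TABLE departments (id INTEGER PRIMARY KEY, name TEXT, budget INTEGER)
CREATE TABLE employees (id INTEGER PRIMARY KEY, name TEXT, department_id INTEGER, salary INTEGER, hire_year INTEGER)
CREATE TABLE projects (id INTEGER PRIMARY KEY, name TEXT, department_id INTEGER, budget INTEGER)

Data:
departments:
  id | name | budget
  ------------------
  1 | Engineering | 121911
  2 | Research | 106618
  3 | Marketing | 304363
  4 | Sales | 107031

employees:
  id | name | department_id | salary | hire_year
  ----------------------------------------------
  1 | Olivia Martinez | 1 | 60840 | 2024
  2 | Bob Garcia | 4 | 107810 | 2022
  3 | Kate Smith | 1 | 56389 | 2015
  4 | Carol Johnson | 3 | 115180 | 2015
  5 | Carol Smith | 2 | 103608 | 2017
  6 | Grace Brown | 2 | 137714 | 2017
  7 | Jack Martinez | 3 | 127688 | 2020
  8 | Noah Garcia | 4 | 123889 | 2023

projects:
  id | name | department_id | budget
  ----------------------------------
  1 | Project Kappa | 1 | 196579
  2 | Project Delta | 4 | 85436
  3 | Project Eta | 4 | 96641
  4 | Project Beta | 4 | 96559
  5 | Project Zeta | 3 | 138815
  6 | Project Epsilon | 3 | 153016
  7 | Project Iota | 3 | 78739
SELECT MAX(budget) FROM projects

Execution result:
196579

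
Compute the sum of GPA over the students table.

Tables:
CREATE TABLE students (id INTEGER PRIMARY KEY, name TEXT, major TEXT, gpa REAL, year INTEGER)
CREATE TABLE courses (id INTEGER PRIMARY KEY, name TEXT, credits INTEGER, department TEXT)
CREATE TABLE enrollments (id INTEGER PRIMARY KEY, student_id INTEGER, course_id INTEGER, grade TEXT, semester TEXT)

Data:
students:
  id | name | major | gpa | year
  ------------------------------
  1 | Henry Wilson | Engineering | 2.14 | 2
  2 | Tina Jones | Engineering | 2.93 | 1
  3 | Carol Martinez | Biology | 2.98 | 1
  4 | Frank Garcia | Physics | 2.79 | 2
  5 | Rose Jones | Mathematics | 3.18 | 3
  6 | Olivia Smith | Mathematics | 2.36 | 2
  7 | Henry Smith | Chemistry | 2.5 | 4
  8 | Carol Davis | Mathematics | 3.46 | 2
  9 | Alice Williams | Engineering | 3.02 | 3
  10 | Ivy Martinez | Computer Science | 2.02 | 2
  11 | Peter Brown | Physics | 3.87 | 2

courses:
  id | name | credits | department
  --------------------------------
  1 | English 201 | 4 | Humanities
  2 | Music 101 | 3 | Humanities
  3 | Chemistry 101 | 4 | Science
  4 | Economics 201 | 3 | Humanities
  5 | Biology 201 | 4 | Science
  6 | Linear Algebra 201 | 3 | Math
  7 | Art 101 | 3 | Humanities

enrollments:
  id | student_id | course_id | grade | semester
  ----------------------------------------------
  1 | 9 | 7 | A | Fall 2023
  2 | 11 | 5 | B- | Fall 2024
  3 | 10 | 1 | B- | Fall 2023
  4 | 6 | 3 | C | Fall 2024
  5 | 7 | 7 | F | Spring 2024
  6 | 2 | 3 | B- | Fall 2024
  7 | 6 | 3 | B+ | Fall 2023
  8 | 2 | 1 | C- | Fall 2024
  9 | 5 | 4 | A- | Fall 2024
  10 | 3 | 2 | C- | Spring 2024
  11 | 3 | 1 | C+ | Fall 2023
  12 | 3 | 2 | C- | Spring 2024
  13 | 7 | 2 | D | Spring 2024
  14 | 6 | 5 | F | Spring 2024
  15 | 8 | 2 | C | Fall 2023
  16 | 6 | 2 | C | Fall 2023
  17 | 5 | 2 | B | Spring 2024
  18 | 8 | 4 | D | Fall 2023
SELECT SUM(gpa) FROM students

Execution result:
31.25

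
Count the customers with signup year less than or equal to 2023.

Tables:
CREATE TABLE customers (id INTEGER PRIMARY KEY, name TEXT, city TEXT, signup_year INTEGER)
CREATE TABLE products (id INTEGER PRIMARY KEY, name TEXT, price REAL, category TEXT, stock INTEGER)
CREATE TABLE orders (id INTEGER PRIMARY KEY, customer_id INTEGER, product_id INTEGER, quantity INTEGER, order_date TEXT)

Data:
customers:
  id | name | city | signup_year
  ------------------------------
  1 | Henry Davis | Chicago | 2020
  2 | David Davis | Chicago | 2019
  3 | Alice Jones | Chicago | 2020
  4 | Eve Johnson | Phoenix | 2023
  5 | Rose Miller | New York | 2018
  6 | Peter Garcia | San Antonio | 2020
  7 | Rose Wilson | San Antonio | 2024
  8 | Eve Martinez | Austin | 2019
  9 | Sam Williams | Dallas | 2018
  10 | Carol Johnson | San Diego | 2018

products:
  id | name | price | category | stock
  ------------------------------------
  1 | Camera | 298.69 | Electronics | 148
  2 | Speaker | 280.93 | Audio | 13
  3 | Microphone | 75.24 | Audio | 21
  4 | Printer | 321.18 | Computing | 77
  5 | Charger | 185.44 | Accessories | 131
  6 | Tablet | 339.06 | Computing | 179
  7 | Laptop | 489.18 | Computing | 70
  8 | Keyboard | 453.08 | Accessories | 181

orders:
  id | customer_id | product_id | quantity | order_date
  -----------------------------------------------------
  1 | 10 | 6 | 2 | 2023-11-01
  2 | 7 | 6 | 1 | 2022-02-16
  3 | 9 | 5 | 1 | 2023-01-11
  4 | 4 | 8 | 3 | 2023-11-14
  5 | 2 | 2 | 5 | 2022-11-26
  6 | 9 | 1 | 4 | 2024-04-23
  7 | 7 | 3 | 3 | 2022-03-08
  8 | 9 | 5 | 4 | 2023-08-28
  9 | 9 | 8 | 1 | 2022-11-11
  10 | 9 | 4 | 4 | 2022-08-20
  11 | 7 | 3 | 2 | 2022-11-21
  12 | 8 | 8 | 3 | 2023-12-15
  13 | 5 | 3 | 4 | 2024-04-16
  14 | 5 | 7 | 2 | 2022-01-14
SELECT COUNT(*) FROM customers WHERE signup_year <= 2023

Execution result:
9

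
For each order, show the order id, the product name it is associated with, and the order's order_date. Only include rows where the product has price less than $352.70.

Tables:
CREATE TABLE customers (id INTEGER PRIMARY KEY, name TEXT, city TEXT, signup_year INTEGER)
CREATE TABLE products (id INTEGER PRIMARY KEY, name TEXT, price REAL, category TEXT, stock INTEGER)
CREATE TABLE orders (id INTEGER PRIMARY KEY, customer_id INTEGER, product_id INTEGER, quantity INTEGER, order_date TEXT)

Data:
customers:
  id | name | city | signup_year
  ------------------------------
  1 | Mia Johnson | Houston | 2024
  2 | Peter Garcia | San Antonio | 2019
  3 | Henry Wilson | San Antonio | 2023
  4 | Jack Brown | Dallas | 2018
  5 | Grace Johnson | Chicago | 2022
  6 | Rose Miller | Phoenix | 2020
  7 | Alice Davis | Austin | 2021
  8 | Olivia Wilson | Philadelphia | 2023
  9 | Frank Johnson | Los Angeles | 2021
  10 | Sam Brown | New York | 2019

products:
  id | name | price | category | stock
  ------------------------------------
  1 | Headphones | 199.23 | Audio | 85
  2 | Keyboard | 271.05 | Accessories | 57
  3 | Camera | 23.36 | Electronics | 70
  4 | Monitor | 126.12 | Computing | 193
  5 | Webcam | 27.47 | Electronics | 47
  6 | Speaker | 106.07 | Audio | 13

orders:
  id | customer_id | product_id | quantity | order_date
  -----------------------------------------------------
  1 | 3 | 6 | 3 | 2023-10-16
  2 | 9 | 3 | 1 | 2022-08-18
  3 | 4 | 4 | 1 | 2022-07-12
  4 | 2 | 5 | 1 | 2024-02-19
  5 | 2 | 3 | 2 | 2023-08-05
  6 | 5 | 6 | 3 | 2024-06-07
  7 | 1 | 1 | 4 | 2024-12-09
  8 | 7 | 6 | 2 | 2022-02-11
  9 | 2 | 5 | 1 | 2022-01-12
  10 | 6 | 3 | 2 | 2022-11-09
SELECT c.id, p.name AS product, c.order_date FROM orders c JOIN products p ON c.product_id = p.id WHERE p.price < 352.7

Execution result:
id | product | order_date
1 | Speaker | 2023-10-16
2 | Camera | 2022-08-18
3 | Monitor | 2022-07-12
4 | Webcam | 2024-02-19
5 | Camera | 2023-08-05
6 | Speaker | 2024-06-07
7 | Headphones | 2024-12-09
8 | Speaker | 2022-02-11
9 | Webcam | 2022-01-12
10 | Camera | 2022-11-09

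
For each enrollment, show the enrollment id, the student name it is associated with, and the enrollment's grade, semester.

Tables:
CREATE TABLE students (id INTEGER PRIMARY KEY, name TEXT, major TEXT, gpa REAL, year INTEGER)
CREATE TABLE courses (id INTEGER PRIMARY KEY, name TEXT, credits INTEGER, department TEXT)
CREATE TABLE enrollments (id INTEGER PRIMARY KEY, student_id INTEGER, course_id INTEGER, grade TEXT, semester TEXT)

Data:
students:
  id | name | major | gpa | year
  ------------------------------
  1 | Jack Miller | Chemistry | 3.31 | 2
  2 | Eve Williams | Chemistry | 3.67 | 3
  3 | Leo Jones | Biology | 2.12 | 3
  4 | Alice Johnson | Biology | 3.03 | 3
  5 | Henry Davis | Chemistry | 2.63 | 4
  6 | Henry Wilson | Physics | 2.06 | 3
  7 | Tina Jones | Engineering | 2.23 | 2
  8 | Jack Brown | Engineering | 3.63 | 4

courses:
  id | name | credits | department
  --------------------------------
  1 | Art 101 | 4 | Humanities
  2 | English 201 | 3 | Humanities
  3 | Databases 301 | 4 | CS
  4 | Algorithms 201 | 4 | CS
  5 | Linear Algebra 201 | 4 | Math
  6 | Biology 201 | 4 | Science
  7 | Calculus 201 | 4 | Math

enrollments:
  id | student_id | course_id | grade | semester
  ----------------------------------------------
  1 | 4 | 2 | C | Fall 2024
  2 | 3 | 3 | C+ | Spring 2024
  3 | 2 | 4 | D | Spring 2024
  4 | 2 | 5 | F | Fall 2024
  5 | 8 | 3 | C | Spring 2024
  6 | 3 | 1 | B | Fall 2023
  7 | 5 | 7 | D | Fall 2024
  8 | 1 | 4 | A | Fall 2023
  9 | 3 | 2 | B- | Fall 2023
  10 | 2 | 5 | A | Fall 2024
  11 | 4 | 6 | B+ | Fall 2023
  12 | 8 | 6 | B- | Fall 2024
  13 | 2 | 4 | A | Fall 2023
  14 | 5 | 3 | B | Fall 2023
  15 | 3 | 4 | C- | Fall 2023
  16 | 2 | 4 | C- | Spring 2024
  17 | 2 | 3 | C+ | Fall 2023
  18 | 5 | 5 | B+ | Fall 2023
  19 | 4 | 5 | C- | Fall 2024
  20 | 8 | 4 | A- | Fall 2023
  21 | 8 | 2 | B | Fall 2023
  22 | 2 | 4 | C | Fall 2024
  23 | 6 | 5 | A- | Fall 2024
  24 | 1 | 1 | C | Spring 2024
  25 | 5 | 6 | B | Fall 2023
SELECT c.id, p.name AS student, c.grade, c.semester FROM enrollments c JOIN students p ON c.student_id = p.id

Execution result:
id | student | grade | semester
1 | Alice Johnson | C | Fall 2024
2 | Leo Jones | C+ | Spring 2024
3 | Eve Williams | D | Spring 2024
4 | Eve Williams | F | Fall 2024
5 | Jack Brown | C | Spring 2024
6 | Leo Jones | B | Fall 2023
7 | Henry Davis | D | Fall 2024
8 | Jack Miller | A | Fall 2023
9 | Leo Jones | B- | Fall 2023
10 | Eve Williams | A | Fall 2024
11 | Alice Johnson | B+ | Fall 2023
12 | Jack Brown | B- | Fall 2024
13 | Eve Williams | A | Fall 2023
14 | Henry Davis | B | Fall 2023
15 | Leo Jones | C- | Fall 2023
16 | Eve Williams | C- | Spring 2024
17 | Eve Williams | C+ | Fall 2023
18 | Henry Davis | B+ | Fall 2023
19 | Alice Johnson | C- | Fall 2024
20 | Jack Brown | A- | Fall 2023
21 | Jack Brown | B | Fall 2023
22 | Eve Williams | C | Fall 2024
23 | Henry Wilson | A- | Fall 2024
24 | Jack Miller | C | Spring 2024
25 | Henry Davis | B | Fall 2023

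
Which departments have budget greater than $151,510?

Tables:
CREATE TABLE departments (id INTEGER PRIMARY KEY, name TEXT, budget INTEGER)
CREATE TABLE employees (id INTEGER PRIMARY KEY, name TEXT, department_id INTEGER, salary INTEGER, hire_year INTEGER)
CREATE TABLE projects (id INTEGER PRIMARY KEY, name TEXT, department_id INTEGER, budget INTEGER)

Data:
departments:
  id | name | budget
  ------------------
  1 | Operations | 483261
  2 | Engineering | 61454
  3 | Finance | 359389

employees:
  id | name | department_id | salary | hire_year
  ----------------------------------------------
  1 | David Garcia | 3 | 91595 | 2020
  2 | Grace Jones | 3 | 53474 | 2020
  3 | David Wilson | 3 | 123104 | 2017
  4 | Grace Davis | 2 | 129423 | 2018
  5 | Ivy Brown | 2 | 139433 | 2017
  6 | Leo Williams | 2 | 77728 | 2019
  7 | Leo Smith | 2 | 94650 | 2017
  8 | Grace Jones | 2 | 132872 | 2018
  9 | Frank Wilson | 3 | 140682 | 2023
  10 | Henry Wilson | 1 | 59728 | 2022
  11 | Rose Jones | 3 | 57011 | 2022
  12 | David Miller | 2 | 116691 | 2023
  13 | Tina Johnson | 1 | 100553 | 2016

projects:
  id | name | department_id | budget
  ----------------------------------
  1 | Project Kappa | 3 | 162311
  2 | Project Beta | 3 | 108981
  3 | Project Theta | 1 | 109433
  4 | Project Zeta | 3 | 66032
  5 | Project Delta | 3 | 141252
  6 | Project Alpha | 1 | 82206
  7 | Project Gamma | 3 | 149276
SELECT name, budget FROM departments WHERE budget > 151510

Execution result:
name | budget
Operations | 483261
Finance | 359389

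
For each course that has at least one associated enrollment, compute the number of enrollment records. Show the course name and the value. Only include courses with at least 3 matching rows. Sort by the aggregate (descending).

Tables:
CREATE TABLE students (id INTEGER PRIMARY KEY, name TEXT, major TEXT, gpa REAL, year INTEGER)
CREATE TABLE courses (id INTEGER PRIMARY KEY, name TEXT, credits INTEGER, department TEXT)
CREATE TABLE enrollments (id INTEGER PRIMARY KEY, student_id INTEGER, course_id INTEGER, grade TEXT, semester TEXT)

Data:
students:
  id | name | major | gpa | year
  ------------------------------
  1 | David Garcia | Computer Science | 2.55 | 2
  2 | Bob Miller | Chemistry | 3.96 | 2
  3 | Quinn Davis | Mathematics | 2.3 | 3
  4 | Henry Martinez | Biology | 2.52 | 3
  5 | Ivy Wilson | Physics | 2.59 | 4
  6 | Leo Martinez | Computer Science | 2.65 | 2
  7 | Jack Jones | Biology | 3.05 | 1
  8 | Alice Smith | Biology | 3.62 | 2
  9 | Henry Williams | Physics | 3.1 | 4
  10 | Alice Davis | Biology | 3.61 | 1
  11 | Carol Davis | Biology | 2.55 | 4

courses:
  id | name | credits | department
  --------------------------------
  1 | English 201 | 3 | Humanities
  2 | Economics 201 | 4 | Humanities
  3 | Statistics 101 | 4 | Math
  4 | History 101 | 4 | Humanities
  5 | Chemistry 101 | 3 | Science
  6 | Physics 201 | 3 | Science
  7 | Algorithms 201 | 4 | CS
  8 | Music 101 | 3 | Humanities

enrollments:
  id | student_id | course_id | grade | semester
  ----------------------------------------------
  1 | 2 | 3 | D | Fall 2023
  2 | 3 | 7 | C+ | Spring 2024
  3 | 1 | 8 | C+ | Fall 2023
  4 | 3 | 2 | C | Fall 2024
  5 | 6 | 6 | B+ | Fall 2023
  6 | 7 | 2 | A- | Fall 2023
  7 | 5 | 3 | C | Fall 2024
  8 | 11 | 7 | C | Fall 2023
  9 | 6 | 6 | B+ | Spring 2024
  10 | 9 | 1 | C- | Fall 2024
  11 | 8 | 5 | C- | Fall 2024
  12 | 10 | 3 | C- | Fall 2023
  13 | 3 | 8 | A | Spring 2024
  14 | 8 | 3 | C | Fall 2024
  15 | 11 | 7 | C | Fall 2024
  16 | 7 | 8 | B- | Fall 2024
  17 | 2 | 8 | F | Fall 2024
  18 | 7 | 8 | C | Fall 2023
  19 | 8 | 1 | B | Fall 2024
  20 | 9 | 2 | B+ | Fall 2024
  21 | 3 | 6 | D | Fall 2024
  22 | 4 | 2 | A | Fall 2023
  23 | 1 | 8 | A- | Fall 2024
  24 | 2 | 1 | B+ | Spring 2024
SELECT p.name, COUNT(*) AS n FROM enrollments c JOIN courses p ON c.course_id = p.id GROUP BY p.id, p.name HAVING COUNT(*) >= 3 ORDER BY n DESC

Execution result:
name | n
Music 101 | 6
Economics 201 | 4
Statistics 101 | 4
English 201 | 3
Physics 201 | 3
Algorithms 201 | 3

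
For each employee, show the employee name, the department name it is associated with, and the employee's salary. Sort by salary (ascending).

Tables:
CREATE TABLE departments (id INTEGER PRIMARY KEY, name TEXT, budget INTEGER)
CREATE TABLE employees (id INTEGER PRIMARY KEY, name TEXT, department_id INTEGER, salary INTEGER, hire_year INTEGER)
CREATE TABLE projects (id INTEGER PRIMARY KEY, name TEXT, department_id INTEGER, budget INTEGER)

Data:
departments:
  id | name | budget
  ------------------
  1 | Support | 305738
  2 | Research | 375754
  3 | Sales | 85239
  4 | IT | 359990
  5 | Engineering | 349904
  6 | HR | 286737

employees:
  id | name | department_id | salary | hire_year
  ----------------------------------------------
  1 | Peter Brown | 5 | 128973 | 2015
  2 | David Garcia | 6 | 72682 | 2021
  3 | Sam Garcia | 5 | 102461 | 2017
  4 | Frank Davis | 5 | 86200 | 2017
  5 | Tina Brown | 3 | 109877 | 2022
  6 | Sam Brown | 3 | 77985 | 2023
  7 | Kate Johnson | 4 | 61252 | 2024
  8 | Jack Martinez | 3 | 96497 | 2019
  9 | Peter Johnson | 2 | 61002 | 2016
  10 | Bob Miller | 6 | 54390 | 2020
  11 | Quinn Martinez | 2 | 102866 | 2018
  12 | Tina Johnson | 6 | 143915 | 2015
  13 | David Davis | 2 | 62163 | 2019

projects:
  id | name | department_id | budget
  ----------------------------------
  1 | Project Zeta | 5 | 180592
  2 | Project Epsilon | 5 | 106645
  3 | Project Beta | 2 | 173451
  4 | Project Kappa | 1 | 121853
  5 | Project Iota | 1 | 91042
SELECT c.name, p.name AS department, c.salary FROM employees c JOIN departments p ON c.department_id = p.id ORDER BY c.salary ASC

Execution result:
name | department | salary
Bob Miller | HR | 54390
Peter Johnson | Research | 61002
Kate Johnson | IT | 61252
David Davis | Research | 62163
David Garcia | HR | 72682
Sam Brown | Sales | 77985
Frank Davis | Engineering | 86200
Jack Martinez | Sales | 96497
Sam Garcia | Engineering | 102461
Quinn Martinez | Research | 102866
Tina Brown | Sales | 109877
Peter Brown | Engineering | 128973
Tina Johnson | HR | 143915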